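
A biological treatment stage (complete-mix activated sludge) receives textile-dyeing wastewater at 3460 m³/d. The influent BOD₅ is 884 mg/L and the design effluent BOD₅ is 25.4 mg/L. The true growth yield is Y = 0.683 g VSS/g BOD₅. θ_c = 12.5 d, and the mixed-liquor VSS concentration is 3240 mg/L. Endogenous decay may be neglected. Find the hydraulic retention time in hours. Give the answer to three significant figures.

τ ≈ 54.3 h

With k_d = 0 the design equation reduces to V = Y Q (S₀−S) θ_c / X = 0.683 × 3460 × (884 − 25.4) × 12.5 / 3240 = 7828 m³.
τ = V/Q = 7828/3460 = 2.262 d, or 54.30 h.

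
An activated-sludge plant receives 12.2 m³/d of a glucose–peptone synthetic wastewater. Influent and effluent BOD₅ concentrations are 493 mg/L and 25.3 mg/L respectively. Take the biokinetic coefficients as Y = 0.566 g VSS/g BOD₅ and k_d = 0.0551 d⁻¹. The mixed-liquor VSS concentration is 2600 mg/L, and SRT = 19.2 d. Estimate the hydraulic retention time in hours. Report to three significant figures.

τ ≈ 22.8 h

From the SRT design equation V = Y Q (S₀−S) θ_c / [X (1 + k_d θ_c)] = 0.566 × 12.2 × (493 − 25.3) × 19.2 / [2600 × (1 + 0.0551 × 19.2)] = 6.2×10^4 / 5351 = 11.59 m³.
Hydraulic retention time τ = V/Q = 11.59 / 12.2 = 0.9499 d = 22.80 h.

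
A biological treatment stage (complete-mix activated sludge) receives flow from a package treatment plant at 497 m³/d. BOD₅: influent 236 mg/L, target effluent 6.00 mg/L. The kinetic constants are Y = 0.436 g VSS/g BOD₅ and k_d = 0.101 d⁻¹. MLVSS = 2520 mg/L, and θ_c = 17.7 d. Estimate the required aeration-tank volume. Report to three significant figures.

From the SRT design equation V = Y Q (S₀−S) θ_c / [X (1 + k_d θ_c)] = 0.436 × 497 × (236 − 6.00) × 17.7 / [2520 × (1 + 0.101 × 17.7)] = 8.82×10^5 / 7025 = 125.6 m³.

V ≈ 126 m³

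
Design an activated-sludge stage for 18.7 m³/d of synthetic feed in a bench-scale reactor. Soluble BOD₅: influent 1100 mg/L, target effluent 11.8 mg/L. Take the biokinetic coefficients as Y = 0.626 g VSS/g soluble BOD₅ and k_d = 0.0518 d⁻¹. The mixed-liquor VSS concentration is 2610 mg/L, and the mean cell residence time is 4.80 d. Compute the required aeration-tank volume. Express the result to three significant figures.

V ≈ 18.8 m³

Steady-state biomass mass balance: V·X·(1 + k_d·θ_c) = Y·Q·(S₀ − S)·θ_c, so V = 0.626 × 18.7 × (1100 − 11.8) × 4.80 / [2610 × (1 + 0.0518 × 4.80)] = 6.11×10^4 / 3259 = 18.76 m³.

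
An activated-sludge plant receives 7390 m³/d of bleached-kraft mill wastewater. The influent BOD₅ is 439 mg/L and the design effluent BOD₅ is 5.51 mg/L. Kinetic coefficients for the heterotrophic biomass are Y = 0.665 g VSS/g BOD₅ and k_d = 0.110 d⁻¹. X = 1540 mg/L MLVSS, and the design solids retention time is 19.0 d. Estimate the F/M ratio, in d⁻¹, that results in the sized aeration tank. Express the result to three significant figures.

Steady-state biomass mass balance: V·X·(1 + k_d·θ_c) = Y·Q·(S₀ − S)·θ_c, so V = 0.665 × 7390 × (439 − 5.51) × 19.0 / [1540 × (1 + 0.110 × 19.0)] = 4.05×10^7 / 4759 = 8506 m³.
F/M = Q·S₀ / (V·X) = 7390 × 439 / (8506 × 1540) = 0.2477 g BOD₅·(g VSS·d)⁻¹.

F/M ≈ 0.248 d⁻¹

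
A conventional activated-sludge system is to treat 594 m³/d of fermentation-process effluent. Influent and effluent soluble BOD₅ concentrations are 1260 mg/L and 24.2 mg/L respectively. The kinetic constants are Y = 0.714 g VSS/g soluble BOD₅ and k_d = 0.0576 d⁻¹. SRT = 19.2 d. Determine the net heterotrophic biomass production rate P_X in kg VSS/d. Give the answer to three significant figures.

The observed yield is Y_obs = Y/(1 + k_d·θ_c) = 0.714 / (1 + 0.0576 × 19.2) = 0.714 / 2.106 = 0.3390 g VSS per g soluble BOD₅ removed.
Substrate removed = Q·(S₀ − S) = 594 m³/d × (1260 − 24.2) g/m³ = 7.34×10^5 g/d = 734.1 kg/d.
Biomass produced: P_X = Y_obs·Q·ΔS = 0.3390 × 734.1 ≈ 248.9 kg VSS/d.

P_X ≈ 249 kg VSS/d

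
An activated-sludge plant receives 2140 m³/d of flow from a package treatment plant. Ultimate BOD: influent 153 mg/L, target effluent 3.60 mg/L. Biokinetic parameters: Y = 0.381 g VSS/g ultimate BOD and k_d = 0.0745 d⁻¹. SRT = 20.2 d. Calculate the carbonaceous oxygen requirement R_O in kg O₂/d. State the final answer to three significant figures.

Observed yield with endogenous decay: Y_obs = Y / (1 + k_d·θ_c) = 0.381 / (1 + 0.0745 × 20.2) = 0.381 / 2.505 = 0.1521 g VSS/g ultimate BOD.
Substrate removed = Q·(S₀ − S) = 2140 m³/d × (153 − 3.60) g/m³ = 3.2×10^5 g/d = 319.7 kg/d.
Biomass synthesised: P_X = Y_obs × 319.7 = 48.63 kg VSS/d.
Carbonaceous O₂ demand = substrate oxidised − cell-mass equivalent = 319.7 − 1.42 × 48.63 = 250.7 kg O₂/d.

R_O ≈ 251 kg O₂/d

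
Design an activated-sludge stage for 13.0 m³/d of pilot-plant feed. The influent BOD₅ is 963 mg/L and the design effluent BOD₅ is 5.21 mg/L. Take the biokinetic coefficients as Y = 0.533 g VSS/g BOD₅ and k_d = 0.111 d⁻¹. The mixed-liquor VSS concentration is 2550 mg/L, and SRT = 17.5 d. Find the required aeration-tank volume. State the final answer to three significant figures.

V ≈ 15.5 m³

Rearranging the biomass balance for a CMAS with decay, V = Y·Q·ΔS·θ_c / [X·(1+k_d θ_c)] = 0.533 × 13.0 × (963 − 5.21) × 17.5 / [2550 × (1 + 0.111 × 17.5)] = 1.16×10^5 / 7503 = 15.48 m³.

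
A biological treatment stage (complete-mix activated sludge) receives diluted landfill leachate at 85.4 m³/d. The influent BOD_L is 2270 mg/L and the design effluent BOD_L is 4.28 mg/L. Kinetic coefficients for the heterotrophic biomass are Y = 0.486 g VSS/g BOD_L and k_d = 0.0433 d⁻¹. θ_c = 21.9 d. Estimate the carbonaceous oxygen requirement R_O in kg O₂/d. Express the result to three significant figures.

Y_obs = Y / (1 + k_d θ_c) = 0.486 / (1 + 0.0433 × 21.9) = 0.486 / 1.948 = 0.2495.
ΔS = 2270 − 4.28 = 2266 mg/L, so the substrate removal rate is 85.4 × 2266/1000 = 193.5 kg BOD_L/d.
Net sludge production P_X = 0.2495 × 193.5 = 48.27 kg VSS/d.
R_O = Q·ΔS − 1.42 P_X = 193.5 − 68.54 = 125.0 kg O₂/d.

R_O ≈ 125 kg O₂/d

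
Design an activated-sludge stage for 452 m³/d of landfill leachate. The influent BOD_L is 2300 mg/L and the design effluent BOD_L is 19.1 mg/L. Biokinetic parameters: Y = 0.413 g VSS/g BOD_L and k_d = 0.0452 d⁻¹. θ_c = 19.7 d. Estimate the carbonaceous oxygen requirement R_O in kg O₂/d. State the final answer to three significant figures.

Observed yield with endogenous decay: Y_obs = Y / (1 + k_d·θ_c) = 0.413 / (1 + 0.0452 × 19.7) = 0.413 / 1.890 = 0.2185 g VSS/g BOD_L.
Mass of BOD_L removed per day: Q(S₀ − S) = 452 × 2281 g/m³ = 1031 kg/d.
P_X = Y_obs·Q·(S₀ − S) = 0.2185 × 1031 = 225.2 kg VSS/d.
R_O = Q·ΔS − 1.42 P_X = 1031 − 319.8 = 711.1 kg O₂/d.

R_O ≈ 711 kg O₂/d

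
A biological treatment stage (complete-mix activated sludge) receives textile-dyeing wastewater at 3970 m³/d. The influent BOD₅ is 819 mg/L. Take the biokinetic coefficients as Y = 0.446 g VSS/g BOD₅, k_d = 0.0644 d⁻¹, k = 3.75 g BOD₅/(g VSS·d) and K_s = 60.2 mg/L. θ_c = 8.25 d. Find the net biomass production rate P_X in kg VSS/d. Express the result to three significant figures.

P_X ≈ 938 kg VSS/d

For a completely mixed reactor with recycle the Lawrence–McCarty relation gives S = K_s·(1 + k_d·θ_c) / [θ_c·(Y·k − k_d) − 1] = 60.2 × (1 + 0.0644 × 8.25) / [8.25 × (0.446 × 3.75 − 0.0644) − 1] = 92.18 / 12.27 = 7.515 mg/L.
The observed yield is Y_obs = Y/(1 + k_d·θ_c) = 0.446 / (1 + 0.0644 × 8.25) = 0.446 / 1.531 = 0.2913 g VSS per g BOD₅ removed.
Q·(S₀ − S) = 3970 × (819 − 7.51) × 10⁻³ = 3222 kg/d removed.
P_X = Y_obs · Q(S₀ − S) = 0.2913 × 3222 = 938.3 kg VSS/d.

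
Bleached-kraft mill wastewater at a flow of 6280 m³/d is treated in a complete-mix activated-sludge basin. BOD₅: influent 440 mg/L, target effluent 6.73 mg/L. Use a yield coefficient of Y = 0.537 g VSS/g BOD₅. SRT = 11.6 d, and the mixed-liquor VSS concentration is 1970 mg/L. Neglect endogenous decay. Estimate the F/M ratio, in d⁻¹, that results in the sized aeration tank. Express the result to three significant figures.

F/M ≈ 0.163 d⁻¹

Biomass mass balance (decay neglected): V·X = Y·Q·(S₀ − S)·θ_c, so V = 0.537 × 6280 × (440 − 6.73) × 11.6 / 1970 = 8604 m³.
F/M = Q·S₀ / (V·X) = 6280 × 440 / (8604 × 1970) = 0.1630 g BOD₅·(g VSS·d)⁻¹.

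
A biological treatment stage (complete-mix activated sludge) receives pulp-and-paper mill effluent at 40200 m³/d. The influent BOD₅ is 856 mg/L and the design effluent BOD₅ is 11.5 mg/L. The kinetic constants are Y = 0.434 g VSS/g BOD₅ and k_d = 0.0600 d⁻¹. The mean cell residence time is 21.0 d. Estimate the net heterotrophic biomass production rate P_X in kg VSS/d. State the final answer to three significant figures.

Observed yield with endogenous decay: Y_obs = Y / (1 + k_d·θ_c) = 0.434 / (1 + 0.0600 × 21.0) = 0.434 / 2.260 = 0.1920 g VSS/g BOD₅.
ΔS = 856 − 11.5 = 844.5 mg/L, so the substrate removal rate is 40200 × 844.5/1000 = 33949 kg BOD₅/d.
Biomass produced: P_X = Y_obs·Q·ΔS = 0.1920 × 33949 ≈ 6519 kg VSS/d.

P_X ≈ 6520 kg VSS/d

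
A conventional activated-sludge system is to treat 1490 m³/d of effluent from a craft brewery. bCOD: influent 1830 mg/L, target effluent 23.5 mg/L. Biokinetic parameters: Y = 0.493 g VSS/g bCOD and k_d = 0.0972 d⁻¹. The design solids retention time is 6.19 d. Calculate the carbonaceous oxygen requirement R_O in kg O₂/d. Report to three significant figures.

R_O ≈ 1520 kg O₂/d

Observed yield with endogenous decay: Y_obs = Y / (1 + k_d·θ_c) = 0.493 / (1 + 0.0972 × 6.19) = 0.493 / 1.602 = 0.3078 g VSS/g bCOD.
ΔS = 1830 − 23.5 = 1806 mg/L, so the substrate removal rate is 1490 × 1806/1000 = 2692 kg bCOD/d.
Biomass synthesised: P_X = Y_obs × 2692 = 828.5 kg VSS/d.
Carbonaceous O₂ demand = substrate oxidised − cell-mass equivalent = 2692 − 1.42 × 828.5 = 1515 kg O₂/d.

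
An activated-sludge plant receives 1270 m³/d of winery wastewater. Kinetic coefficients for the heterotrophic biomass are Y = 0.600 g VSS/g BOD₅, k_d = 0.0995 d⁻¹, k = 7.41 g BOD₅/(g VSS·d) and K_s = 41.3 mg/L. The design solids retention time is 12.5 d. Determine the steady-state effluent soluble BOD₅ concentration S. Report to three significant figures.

S ≈ 1.74 mg/L

For a completely mixed reactor with recycle the Lawrence–McCarty relation gives S = K_s·(1 + k_d·θ_c) / [θ_c·(Y·k − k_d) − 1] = 41.3 × (1 + 0.0995 × 12.5) / [12.5 × (0.600 × 7.41 − 0.0995) − 1] = 92.67 / 53.33 = 1.738 mg/L.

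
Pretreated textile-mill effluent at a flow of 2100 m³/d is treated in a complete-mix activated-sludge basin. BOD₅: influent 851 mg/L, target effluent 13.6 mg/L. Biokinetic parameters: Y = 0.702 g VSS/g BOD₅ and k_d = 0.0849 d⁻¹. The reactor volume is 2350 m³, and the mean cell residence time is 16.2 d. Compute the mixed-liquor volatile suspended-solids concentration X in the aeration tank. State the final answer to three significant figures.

From V·X·(1 + k_d·θ_c) = Y·Q·(S₀ − S)·θ_c: X = 0.702 × 2100 × (851 − 13.6) × 16.2 / [2350 × (1 + 0.0849 × 16.2)] = 3583 mg/L.

X ≈ 3580 mg/L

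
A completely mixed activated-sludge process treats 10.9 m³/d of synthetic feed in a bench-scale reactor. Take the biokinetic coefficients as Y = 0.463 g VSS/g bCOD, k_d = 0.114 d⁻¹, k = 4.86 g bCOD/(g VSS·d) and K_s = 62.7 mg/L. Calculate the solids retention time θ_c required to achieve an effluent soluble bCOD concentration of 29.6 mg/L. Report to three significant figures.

From 1/θ_c = Y·k·S/(K_s + S) − k_d: Y·k·S/(K_s+S) = 0.463 × 4.86 × 29.6 / (62.7 + 29.6) = 0.7216 d⁻¹.
1/θ_c = 0.7216 − 0.114 = 0.6076 d⁻¹, so θ_c = 1.646 d.

θ_c ≈ 1.65 d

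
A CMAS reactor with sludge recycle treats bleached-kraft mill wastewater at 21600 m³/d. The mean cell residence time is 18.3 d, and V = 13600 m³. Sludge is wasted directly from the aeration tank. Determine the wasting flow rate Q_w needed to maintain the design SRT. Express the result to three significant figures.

Wasting from the aeration tank: Q_w = V / θ_c = 13600 / 18.3 = 743.2 m³/d.

Q_w ≈ 743 m³/d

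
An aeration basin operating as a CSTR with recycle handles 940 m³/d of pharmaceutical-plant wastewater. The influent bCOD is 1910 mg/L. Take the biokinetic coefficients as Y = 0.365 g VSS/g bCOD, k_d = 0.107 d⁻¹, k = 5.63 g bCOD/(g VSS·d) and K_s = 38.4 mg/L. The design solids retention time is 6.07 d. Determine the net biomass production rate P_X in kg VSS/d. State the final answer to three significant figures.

P_X ≈ 396 kg VSS/d

Effluent substrate depends only on kinetics and SRT: S = K_s(1 + k_d θ_c) / [θ_c(Yk − k_d) − 1] = 38.4 × (1 + 0.107 × 6.07) / [6.07 × (0.365 × 5.63 − 0.107) − 1] = 63.34 / 10.82 = 5.852 mg/L.
The observed yield is Y_obs = Y/(1 + k_d·θ_c) = 0.365 / (1 + 0.107 × 6.07) = 0.365 / 1.649 = 0.2213 g VSS per g bCOD removed.
Mass of bCOD removed per day: Q(S₀ − S) = 940 × 1904 g/m³ = 1790 kg/d.
Biomass produced: P_X = Y_obs·Q·ΔS = 0.2213 × 1790 ≈ 396.1 kg VSS/d.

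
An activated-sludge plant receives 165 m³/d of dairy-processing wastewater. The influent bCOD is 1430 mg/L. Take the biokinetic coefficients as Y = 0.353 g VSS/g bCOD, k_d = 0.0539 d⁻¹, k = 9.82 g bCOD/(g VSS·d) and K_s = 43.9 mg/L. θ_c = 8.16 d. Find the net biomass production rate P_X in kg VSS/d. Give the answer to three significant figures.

For a completely mixed reactor with recycle the Lawrence–McCarty relation gives S = K_s·(1 + k_d·θ_c) / [θ_c·(Y·k − k_d) − 1] = 43.9 × (1 + 0.0539 × 8.16) / [8.16 × (0.353 × 9.82 − 0.0539) − 1] = 63.21 / 26.85 = 2.354 mg/L.
The observed yield is Y_obs = Y/(1 + k_d·θ_c) = 0.353 / (1 + 0.0539 × 8.16) = 0.353 / 1.440 = 0.2452 g VSS per g bCOD removed.
Mass of bCOD removed per day: Q(S₀ − S) = 165 × 1428 g/m³ = 235.6 kg/d.
P_X = Y_obs · Q(S₀ − S) = 0.2452 × 235.6 = 57.75 kg VSS/d.

P_X ≈ 57.8 kg VSS/d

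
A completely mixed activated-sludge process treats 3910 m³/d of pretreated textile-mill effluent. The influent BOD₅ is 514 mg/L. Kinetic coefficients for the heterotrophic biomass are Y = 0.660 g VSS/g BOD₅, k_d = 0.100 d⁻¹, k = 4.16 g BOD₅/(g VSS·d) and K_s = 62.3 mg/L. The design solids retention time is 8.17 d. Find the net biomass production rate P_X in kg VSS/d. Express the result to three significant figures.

Effluent substrate depends only on kinetics and SRT: S = K_s(1 + k_d θ_c) / [θ_c(Yk − k_d) − 1] = 62.3 × (1 + 0.100 × 8.17) / [8.17 × (0.660 × 4.16 − 0.100) − 1] = 113.2 / 20.61 = 5.491 mg/L.
Observed yield with endogenous decay: Y_obs = Y / (1 + k_d·θ_c) = 0.660 / (1 + 0.100 × 8.17) = 0.660 / 1.817 = 0.3632 g VSS/g BOD₅.
Q·(S₀ − S) = 3910 × (514 − 5.49) × 10⁻³ = 1988 kg/d removed.
P_X = Y_obs · Q(S₀ − S) = 0.3632 × 1988 = 722.2 kg VSS/d.

P_X ≈ 722 kg VSS/d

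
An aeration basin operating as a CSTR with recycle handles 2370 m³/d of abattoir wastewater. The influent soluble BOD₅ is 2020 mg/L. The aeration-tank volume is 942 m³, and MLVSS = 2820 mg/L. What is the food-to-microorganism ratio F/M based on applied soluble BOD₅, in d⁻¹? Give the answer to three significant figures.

F/M ≈ 1.80 d⁻¹

Food-to-microorganism ratio F/M = Q S₀ / (V X) = 2370 × 2020 / (942.0 × 2820) = 1.802 d⁻¹.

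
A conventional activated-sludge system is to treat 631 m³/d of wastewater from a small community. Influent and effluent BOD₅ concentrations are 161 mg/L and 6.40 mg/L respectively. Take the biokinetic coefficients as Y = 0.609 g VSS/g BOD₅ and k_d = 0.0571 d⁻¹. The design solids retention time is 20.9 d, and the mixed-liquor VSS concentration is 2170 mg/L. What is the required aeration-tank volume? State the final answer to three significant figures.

V ≈ 261 m³

Steady-state biomass mass balance: V·X·(1 + k_d·θ_c) = Y·Q·(S₀ − S)·θ_c, so V = 0.609 × 631 × (161 − 6.40) × 20.9 / [2170 × (1 + 0.0571 × 20.9)] = 1.24×10^6 / 4760 = 260.9 m³.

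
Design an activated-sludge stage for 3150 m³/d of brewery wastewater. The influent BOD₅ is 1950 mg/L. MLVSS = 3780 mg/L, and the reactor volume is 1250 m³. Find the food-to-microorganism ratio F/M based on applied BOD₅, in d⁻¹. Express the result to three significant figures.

F/M = applied load / biomass = Q·S₀/(V·X) = 3150 × 1950 / (1250 × 3780) = 1.300 d⁻¹.

F/M ≈ 1.30 d⁻¹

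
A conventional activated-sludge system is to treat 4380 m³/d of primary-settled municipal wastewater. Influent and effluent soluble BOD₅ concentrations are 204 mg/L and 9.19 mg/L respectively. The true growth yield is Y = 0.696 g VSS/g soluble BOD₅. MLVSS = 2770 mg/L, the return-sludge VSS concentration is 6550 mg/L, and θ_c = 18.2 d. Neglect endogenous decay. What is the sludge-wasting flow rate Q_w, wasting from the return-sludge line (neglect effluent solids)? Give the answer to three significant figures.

V·X = Y·Q·ΔS·θ_c gives V = 0.696 × 4380 × (204 − 9.19) × 18.2 / 2770 = 3902 m³.
Q_w = (V·X)/(θ_c X_r) = 3902 × 2770 / (18.2 × 6550) = 90.67 m³/d.

Q_w ≈ 90.7 m³/d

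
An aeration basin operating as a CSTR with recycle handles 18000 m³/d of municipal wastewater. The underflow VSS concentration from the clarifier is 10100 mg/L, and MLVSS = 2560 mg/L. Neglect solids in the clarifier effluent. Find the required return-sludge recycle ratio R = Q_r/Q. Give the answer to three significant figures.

Solids balance on the clarifier gives (1+R)X = R·X_r, so R = X/(X_r − X) = 2560 / (10100 − 2560) = 0.3395.

R ≈ 0.340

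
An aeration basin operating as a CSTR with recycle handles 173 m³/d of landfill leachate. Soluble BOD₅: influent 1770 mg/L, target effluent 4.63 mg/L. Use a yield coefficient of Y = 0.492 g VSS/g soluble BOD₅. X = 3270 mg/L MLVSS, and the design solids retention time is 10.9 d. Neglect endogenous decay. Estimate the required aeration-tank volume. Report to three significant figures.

V ≈ 501 m³

Biomass mass balance (decay neglected): V·X = Y·Q·(S₀ − S)·θ_c, so V = 0.492 × 173 × (1770 − 4.63) × 10.9 / 3270 = 500.9 m³.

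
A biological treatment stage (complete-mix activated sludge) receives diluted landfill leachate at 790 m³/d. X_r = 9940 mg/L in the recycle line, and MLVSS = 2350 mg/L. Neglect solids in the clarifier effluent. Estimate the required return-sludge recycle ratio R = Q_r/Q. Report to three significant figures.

R ≈ 0.310

Solids balance on the clarifier gives (1+R)X = R·X_r, so R = X/(X_r − X) = 2350 / (9940 − 2350) = 0.3096.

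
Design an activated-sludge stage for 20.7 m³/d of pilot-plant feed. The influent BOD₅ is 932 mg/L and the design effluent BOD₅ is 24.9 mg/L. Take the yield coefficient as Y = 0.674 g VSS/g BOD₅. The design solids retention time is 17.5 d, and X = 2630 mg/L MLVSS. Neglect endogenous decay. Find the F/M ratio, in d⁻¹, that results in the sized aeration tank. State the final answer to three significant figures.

F/M ≈ 0.0871 d⁻¹

V·X = Y·Q·ΔS·θ_c gives V = 0.674 × 20.7 × (932 − 24.9) × 17.5 / 2630 = 84.21 m³.
F/M = Q·S₀ / (V·X) = 20.7 × 932 / (84.21 × 2630) = 0.08711 g BOD₅·(g VSS·d)⁻¹.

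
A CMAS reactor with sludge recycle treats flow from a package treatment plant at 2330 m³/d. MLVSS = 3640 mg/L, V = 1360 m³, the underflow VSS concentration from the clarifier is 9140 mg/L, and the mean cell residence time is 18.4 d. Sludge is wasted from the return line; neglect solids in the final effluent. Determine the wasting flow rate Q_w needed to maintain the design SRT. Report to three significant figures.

Q_w ≈ 29.4 m³/d

θ_c = V·X/(Q_w·X_r) when wasting from the recycle, so Q_w = V·X/(θ_c·X_r) = 1360 × 3640 / (18.4 × 9140) = 29.44 m³/d.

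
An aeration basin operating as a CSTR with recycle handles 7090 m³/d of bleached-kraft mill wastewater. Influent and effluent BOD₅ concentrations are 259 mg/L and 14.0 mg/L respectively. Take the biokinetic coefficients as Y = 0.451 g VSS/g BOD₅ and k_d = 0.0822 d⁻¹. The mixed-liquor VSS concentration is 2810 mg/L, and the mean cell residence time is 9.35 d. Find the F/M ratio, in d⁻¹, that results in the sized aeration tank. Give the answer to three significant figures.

F/M ≈ 0.443 d⁻¹

Steady-state biomass mass balance: V·X·(1 + k_d·θ_c) = Y·Q·(S₀ − S)·θ_c, so V = 0.451 × 7090 × (259 − 14.0) × 9.35 / [2810 × (1 + 0.0822 × 9.35)] = 7.32×10^6 / 4970 = 1474 m³.
F/M = applied load / biomass = Q·S₀/(V·X) = 7090 × 259 / (1474 × 2810) = 0.4434 d⁻¹.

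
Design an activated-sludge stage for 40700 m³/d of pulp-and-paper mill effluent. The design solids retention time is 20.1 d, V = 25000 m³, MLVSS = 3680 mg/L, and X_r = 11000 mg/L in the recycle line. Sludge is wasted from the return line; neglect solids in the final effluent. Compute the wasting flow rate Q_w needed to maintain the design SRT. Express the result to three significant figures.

θ_c = V·X/(Q_w·X_r) when wasting from the recycle, so Q_w = V·X/(θ_c·X_r) = 25000 × 3680 / (20.1 × 11000) = 416.1 m³/d.

Q_w ≈ 416 m³/d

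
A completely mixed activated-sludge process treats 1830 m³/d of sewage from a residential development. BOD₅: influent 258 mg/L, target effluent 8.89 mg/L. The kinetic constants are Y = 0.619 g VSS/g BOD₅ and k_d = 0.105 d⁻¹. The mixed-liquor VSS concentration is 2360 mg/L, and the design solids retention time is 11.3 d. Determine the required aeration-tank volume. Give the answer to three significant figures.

Steady-state biomass mass balance: V·X·(1 + k_d·θ_c) = Y·Q·(S₀ − S)·θ_c, so V = 0.619 × 1830 × (258 − 8.89) × 11.3 / [2360 × (1 + 0.105 × 11.3)] = 3.19×10^6 / 5160 = 617.9 m³.

V ≈ 618 m³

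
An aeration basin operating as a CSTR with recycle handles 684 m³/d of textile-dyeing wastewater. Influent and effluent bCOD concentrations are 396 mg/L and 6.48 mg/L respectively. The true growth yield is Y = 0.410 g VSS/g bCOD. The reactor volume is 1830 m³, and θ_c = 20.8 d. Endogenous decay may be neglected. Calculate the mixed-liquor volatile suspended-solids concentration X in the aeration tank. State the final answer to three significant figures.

X ≈ 1240 mg/L

From V·X = Y·Q·(S₀ − S)·θ_c (decay neglected): X = 0.410 × 684 × (396 − 6.48) × 20.8 / 1830 = 1242 mg/L.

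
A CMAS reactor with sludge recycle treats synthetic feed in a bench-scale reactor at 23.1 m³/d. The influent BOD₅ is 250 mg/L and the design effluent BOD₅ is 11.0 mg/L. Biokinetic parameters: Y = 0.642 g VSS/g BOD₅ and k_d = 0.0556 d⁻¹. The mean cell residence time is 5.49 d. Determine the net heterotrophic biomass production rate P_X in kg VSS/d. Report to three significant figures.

Y_obs = Y / (1 + k_d θ_c) = 0.642 / (1 + 0.0556 × 5.49) = 0.642 / 1.305 = 0.4919.
Substrate removed = Q·(S₀ − S) = 23.1 m³/d × (250 − 11.0) g/m³ = 5.52×10^3 g/d = 5.521 kg/d.
So the net sludge growth is P_X = 0.4919 × 5.521 = 2.716 kg VSS/d.

P_X ≈ 2.72 kg VSS/d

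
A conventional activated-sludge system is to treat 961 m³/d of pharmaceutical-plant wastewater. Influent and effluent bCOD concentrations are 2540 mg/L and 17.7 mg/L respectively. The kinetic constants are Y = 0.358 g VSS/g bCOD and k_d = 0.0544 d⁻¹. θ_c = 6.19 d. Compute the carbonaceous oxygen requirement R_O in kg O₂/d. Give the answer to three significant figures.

R_O ≈ 1500 kg O₂/d

Observed yield with endogenous decay: Y_obs = Y / (1 + k_d·θ_c) = 0.358 / (1 + 0.0544 × 6.19) = 0.358 / 1.337 = 0.2678 g VSS/g bCOD.
ΔS = 2540 − 17.7 = 2522 mg/L, so the substrate removal rate is 961 × 2522/1000 = 2424 kg bCOD/d.
Biomass synthesised: P_X = Y_obs × 2424 = 649.2 kg VSS/d.
R_O = Q·ΔS − 1.42 P_X = 2424 − 921.8 = 1502 kg O₂/d.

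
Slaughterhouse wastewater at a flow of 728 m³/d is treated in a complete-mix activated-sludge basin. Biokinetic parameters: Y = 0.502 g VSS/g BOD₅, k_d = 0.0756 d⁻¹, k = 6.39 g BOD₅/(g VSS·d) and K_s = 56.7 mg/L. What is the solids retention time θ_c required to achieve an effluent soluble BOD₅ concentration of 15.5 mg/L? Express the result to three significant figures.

At the target effluent, Y k S/(K_s+S) = 0.502×6.39×15.5/72.20 = 0.6887 d⁻¹.
1/θ_c = 0.6887 − 0.0756 = 0.6131 d⁻¹, so θ_c = 1.631 d.

θ_c ≈ 1.63 d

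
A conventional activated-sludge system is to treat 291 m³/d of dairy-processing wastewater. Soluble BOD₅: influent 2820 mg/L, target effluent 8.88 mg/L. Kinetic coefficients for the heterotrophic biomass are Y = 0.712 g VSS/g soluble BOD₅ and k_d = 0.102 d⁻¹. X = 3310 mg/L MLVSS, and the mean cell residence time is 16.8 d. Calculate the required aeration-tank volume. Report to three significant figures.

Steady-state biomass mass balance: V·X·(1 + k_d·θ_c) = Y·Q·(S₀ − S)·θ_c, so V = 0.712 × 291 × (2820 − 8.88) × 16.8 / [3310 × (1 + 0.102 × 16.8)] = 9.79×10^6 / 8982 = 1089 m³.

V ≈ 1090 m³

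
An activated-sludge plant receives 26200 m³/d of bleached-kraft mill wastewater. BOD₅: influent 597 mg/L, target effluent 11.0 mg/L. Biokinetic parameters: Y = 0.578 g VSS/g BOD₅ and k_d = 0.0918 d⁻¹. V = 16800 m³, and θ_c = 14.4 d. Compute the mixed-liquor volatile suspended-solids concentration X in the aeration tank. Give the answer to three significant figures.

From V·X·(1 + k_d·θ_c) = Y·Q·(S₀ − S)·θ_c: X = 0.578 × 26200 × (597 − 11.0) × 14.4 / [16800 × (1 + 0.0918 × 14.4)] = 3276 mg/L.

X ≈ 3280 mg/L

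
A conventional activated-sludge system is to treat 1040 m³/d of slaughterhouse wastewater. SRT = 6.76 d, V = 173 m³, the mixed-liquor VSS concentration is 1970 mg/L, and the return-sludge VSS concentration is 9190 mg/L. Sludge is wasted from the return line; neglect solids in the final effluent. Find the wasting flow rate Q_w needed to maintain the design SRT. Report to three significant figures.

Wasting from the return line (neglecting effluent solids): Q_w = V·X / (θ_c·X_r) = 173.0 × 1970 / (6.76 × 9190) = 5.486 m³/d.

Q_w ≈ 5.49 m³/d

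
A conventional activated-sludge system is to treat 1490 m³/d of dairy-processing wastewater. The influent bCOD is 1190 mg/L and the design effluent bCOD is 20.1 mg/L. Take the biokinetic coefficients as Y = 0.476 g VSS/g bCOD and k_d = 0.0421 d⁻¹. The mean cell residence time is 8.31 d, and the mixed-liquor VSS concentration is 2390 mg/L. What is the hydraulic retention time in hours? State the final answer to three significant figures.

τ ≈ 34.4 h

Steady-state biomass mass balance: V·X·(1 + k_d·θ_c) = Y·Q·(S₀ − S)·θ_c, so V = 0.476 × 1490 × (1190 − 20.1) × 8.31 / [2390 × (1 + 0.0421 × 8.31)] = 6.9×10^6 / 3226 = 2137 m³.
τ = V/Q = 2137/1490 = 1.434 d, or 34.43 h.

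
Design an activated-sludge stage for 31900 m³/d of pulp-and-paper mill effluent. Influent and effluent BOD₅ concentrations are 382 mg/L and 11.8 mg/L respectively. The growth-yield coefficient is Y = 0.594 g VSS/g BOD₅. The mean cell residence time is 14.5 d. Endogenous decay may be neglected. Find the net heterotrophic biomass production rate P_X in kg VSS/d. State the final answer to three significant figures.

P_X ≈ 7010 kg VSS/d

No decay correction is needed, so Y_obs = Y = 0.594.
ΔS = 382 − 11.8 = 370.2 mg/L, so the substrate removal rate is 31900 × 370.2/1000 = 11809 kg BOD₅/d.
Biomass produced: P_X = Y_obs·Q·ΔS = 0.5940 × 11809 ≈ 7015 kg VSS/d.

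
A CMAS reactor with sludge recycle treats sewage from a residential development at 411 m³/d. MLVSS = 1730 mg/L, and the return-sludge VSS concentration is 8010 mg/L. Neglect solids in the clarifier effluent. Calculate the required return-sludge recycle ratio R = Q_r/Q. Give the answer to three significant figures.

R ≈ 0.275

Mass balance around the secondary clarifier (neglecting effluent solids): R = X / (X_r − X) = 1730 / (8010 − 1730) = 0.2755.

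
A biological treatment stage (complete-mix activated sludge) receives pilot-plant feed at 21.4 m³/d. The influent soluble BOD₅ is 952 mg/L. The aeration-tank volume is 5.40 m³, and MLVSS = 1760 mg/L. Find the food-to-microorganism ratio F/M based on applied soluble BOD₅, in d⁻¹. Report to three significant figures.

F/M ≈ 2.14 d⁻¹

Food-to-microorganism ratio F/M = Q S₀ / (V X) = 21.4 × 952 / (5.400 × 1760) = 2.144 d⁻¹.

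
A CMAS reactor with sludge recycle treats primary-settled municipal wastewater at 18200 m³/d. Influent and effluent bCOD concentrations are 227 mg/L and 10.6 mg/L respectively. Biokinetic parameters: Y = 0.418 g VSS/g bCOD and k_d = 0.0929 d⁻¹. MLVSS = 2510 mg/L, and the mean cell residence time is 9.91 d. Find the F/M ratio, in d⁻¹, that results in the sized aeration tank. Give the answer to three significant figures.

F/M ≈ 0.486 d⁻¹

Rearranging the biomass balance for a CMAS with decay, V = Y·Q·ΔS·θ_c / [X·(1+k_d θ_c)] = 0.418 × 18200 × (227 − 10.6) × 9.91 / [2510 × (1 + 0.0929 × 9.91)] = 1.63×10^7 / 4821 = 3384 m³.
F/M = applied load / biomass = Q·S₀/(V·X) = 18200 × 227 / (3384 × 2510) = 0.4864 d⁻¹.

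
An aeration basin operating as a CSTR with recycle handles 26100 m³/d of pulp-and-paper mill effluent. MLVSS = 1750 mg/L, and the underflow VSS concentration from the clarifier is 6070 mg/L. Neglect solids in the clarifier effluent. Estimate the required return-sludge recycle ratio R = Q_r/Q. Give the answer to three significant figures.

R ≈ 0.405

R = Q_r/Q = X/(X_r − X) = 1750 / (6070 − 1750) = 0.4051.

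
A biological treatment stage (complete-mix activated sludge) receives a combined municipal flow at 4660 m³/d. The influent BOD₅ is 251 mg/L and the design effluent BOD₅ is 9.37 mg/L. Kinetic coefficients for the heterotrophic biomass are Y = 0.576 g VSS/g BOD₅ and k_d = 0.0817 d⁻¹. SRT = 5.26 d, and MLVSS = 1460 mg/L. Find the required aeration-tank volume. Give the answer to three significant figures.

V ≈ 1630 m³

From the SRT design equation V = Y Q (S₀−S) θ_c / [X (1 + k_d θ_c)] = 0.576 × 4660 × (251 − 9.37) × 5.26 / [1460 × (1 + 0.0817 × 5.26)] = 3.41×10^6 / 2087 = 1634 m³.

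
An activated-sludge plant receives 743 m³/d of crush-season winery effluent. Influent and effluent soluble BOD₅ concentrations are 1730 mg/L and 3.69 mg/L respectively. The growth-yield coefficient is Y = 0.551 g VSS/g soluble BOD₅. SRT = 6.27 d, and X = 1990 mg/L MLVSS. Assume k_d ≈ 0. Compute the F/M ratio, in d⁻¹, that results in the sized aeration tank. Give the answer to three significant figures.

F/M ≈ 0.290 d⁻¹

V·X = Y·Q·ΔS·θ_c gives V = 0.551 × 743 × (1730 − 3.69) × 6.27 / 1990 = 2227 m³.
F/M = applied load / biomass = Q·S₀/(V·X) = 743 × 1730 / (2227 × 1990) = 0.2901 d⁻¹.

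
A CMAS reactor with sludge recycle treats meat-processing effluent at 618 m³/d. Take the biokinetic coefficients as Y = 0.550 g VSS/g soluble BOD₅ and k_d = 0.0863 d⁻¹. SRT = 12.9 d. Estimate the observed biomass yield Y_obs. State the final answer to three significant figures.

Observed yield with endogenous decay: Y_obs = Y / (1 + k_d·θ_c) = 0.550 / (1 + 0.0863 × 12.9) = 0.550 / 2.113 = 0.2603 g VSS/g soluble BOD₅.

Y_obs ≈ 0.260 g VSS/g soluble BOD₅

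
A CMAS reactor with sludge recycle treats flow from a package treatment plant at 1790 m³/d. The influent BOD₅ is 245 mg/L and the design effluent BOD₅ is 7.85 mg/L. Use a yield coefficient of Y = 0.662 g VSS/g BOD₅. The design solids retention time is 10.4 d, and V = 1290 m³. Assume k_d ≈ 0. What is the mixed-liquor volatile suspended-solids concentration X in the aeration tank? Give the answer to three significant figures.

X ≈ 2270 mg/L

From V·X = Y·Q·(S₀ − S)·θ_c (decay neglected): X = 0.662 × 1790 × (245 − 7.85) × 10.4 / 1290 = 2266 mg/L.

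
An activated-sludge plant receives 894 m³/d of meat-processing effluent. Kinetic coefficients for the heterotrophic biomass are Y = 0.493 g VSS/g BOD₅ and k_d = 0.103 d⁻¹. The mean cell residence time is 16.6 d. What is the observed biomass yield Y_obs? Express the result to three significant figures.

The observed yield is Y_obs = Y/(1 + k_d·θ_c) = 0.493 / (1 + 0.103 × 16.6) = 0.493 / 2.710 = 0.1819 g VSS per g BOD₅ removed.

Y_obs ≈ 0.182 g VSS/g BOD₅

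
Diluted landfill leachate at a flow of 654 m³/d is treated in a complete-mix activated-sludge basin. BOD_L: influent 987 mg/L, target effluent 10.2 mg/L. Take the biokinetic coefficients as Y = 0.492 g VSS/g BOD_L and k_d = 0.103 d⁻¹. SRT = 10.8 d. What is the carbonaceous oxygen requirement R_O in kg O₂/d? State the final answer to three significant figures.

The observed yield is Y_obs = Y/(1 + k_d·θ_c) = 0.492 / (1 + 0.103 × 10.8) = 0.492 / 2.112 = 0.2329 g VSS per g BOD_L removed.
Q·(S₀ − S) = 654 × (987 − 10.2) × 10⁻³ = 638.8 kg/d removed.
P_X = Y_obs·Q·(S₀ − S) = 0.2329 × 638.8 = 148.8 kg VSS/d.
R_O = Q·ΔS − 1.42 P_X = 638.8 − 211.3 = 427.5 kg O₂/d.

R_O ≈ 428 kg O₂/d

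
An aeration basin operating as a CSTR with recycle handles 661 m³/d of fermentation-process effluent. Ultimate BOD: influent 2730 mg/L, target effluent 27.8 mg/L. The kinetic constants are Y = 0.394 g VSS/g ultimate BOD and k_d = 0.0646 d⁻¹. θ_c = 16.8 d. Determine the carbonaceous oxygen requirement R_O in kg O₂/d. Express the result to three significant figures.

R_O ≈ 1310 kg O₂/d

Correct the yield for decay: Y_obs = Y/(1 + k_d θ_c) = 0.394 / (1 + 0.0646 × 16.8) = 0.394 / 2.085 = 0.1889.
Mass of ultimate BOD removed per day: Q(S₀ − S) = 661 × 2702 g/m³ = 1786 kg/d.
Biomass synthesised: P_X = Y_obs × 1786 = 337.5 kg VSS/d.
R_O = Q·(S₀ − S) − 1.42·P_X = 1786 − 1.42 × 337.5 = 1307 kg O₂/d.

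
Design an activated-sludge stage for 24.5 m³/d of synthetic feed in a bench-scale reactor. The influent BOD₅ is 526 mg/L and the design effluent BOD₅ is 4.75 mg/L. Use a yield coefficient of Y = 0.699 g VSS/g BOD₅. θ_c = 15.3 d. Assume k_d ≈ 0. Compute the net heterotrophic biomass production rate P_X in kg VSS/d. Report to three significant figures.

No decay correction is needed, so Y_obs = Y = 0.699.
ΔS = 526 − 4.75 = 521.2 mg/L, so the substrate removal rate is 24.5 × 521.2/1000 = 12.77 kg BOD₅/d.
P_X = Y_obs · Q(S₀ − S) = 0.6990 × 12.77 = 8.927 kg VSS/d.

P_X ≈ 8.93 kg VSS/d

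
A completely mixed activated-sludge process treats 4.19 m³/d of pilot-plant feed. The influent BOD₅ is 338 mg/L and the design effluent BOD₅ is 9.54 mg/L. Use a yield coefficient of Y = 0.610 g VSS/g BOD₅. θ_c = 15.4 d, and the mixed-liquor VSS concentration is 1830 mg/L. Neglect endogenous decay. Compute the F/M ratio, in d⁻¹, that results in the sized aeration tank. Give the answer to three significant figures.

V·X = Y·Q·ΔS·θ_c gives V = 0.610 × 4.19 × (338 − 9.54) × 15.4 / 1830 = 7.065 m³.
F/M = applied load / biomass = Q·S₀/(V·X) = 4.19 × 338 / (7.065 × 1830) = 0.1095 d⁻¹.

F/M ≈ 0.110 d⁻¹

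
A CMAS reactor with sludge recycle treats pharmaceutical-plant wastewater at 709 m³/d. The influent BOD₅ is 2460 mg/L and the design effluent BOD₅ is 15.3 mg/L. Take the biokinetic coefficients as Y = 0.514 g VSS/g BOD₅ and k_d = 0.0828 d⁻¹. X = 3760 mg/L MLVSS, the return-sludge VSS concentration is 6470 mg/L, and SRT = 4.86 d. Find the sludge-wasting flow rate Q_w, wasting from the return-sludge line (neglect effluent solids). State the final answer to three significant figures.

Q_w ≈ 98.2 m³/d

From the SRT design equation V = Y Q (S₀−S) θ_c / [X (1 + k_d θ_c)] = 0.514 × 709 × (2460 − 15.3) × 4.86 / [3760 × (1 + 0.0828 × 4.86)] = 4.33×10^6 / 5273 = 821.1 m³.
θ_c = V·X/(Q_w·X_r) when wasting from the recycle, so Q_w = V·X/(θ_c·X_r) = 821.1 × 3760 / (4.86 × 6470) = 98.19 m³/d.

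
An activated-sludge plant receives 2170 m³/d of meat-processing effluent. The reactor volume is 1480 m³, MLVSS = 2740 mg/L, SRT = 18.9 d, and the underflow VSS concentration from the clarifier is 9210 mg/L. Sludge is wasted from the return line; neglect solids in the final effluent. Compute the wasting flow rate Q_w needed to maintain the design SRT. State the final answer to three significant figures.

Q_w ≈ 23.3 m³/d

θ_c = V·X/(Q_w·X_r) when wasting from the recycle, so Q_w = V·X/(θ_c·X_r) = 1480 × 2740 / (18.9 × 9210) = 23.30 m³/d.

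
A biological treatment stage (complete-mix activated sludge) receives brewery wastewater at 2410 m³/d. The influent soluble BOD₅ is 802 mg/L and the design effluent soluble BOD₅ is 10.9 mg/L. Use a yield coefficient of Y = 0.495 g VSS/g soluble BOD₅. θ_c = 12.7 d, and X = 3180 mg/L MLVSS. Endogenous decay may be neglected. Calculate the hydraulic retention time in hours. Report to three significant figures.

V·X = Y·Q·ΔS·θ_c gives V = 0.495 × 2410 × (802 − 10.9) × 12.7 / 3180 = 3769 m³.
τ = V/Q = 3769/2410 = 1.564 d, or 37.53 h.

τ ≈ 37.5 h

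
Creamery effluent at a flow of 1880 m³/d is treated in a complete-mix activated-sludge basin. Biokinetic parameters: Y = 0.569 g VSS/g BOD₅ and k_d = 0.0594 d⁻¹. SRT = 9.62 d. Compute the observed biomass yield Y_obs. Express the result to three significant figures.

Y_obs ≈ 0.362 g VSS/g BOD₅

Observed yield with endogenous decay: Y_obs = Y / (1 + k_d·θ_c) = 0.569 / (1 + 0.0594 × 9.62) = 0.569 / 1.571 = 0.3621 g VSS/g BOD₅.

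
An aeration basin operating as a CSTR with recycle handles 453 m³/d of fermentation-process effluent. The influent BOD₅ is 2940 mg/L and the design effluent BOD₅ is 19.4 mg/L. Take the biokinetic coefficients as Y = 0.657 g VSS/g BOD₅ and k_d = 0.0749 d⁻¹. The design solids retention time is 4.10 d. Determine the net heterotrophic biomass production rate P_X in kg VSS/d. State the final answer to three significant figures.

The observed yield is Y_obs = Y/(1 + k_d·θ_c) = 0.657 / (1 + 0.0749 × 4.10) = 0.657 / 1.307 = 0.5026 g VSS per g BOD₅ removed.
Mass of BOD₅ removed per day: Q(S₀ − S) = 453 × 2921 g/m³ = 1323 kg/d.
So the net sludge growth is P_X = 0.5026 × 1323 = 665.0 kg VSS/d.

P_X ≈ 665 kg VSS/d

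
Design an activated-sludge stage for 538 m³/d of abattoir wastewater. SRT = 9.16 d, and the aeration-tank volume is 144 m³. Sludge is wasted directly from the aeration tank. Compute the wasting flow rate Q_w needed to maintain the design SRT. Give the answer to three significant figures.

With mixed-liquor wasting, θ_c = V/Q_w, so Q_w = V/θ_c = 144.0/9.16 = 15.72 m³/d.

Q_w ≈ 15.7 m³/d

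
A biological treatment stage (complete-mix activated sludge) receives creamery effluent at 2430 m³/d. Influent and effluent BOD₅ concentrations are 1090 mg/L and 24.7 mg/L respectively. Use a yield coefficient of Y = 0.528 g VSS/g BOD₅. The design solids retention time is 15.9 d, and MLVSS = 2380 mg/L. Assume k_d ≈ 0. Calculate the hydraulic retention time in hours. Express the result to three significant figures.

τ ≈ 90.2 h

V·X = Y·Q·ΔS·θ_c gives V = 0.528 × 2430 × (1090 − 24.7) × 15.9 / 2380 = 9131 m³.
τ = V/Q = 9131/2430 = 3.758 d, or 90.19 h.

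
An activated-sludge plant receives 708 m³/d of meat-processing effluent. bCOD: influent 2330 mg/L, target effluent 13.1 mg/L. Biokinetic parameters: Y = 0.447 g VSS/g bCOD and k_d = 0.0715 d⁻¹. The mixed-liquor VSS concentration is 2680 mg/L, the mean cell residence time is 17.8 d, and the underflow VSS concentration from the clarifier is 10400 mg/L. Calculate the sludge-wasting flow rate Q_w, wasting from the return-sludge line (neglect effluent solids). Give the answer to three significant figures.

Q_w ≈ 31.0 m³/d

Rearranging the biomass balance for a CMAS with decay, V = Y·Q·ΔS·θ_c / [X·(1+k_d θ_c)] = 0.447 × 708 × (2330 − 13.1) × 17.8 / [2680 × (1 + 0.0715 × 17.8)] = 1.31×10^7 / 6091 = 2143 m³.
θ_c = V·X/(Q_w·X_r) when wasting from the recycle, so Q_w = V·X/(θ_c·X_r) = 2143 × 2680 / (17.8 × 10400) = 31.02 m³/d.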